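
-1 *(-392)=392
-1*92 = -92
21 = 21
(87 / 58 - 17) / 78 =-31 / 156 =-0.20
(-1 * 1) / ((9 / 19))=-19 / 9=-2.11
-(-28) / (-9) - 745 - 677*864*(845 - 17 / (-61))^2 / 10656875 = -14263007923255463 / 356888086875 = -39964.93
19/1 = 19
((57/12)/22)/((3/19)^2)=6859/792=8.66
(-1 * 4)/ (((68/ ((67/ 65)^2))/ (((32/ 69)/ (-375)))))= 143648/ 1858471875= 0.00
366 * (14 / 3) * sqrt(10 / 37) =1708 * sqrt(370) / 37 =887.95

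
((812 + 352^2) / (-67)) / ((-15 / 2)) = 83144 / 335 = 248.19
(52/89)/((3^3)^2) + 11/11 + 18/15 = 713951/324405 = 2.20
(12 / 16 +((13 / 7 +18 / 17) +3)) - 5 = 793 / 476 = 1.67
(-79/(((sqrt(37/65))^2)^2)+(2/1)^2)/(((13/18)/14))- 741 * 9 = -201419541/17797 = -11317.61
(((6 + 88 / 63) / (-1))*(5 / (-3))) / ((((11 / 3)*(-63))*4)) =-1165 / 87318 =-0.01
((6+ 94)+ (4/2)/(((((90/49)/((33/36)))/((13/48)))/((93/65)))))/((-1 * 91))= -333593/302400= -1.10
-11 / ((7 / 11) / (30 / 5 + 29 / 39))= -31823 / 273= -116.57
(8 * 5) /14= 20 /7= 2.86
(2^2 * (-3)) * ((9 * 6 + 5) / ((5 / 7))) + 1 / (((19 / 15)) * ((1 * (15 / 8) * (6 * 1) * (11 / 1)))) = -3107392 / 3135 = -991.19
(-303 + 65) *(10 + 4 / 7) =-2516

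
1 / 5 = 0.20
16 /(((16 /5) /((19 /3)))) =31.67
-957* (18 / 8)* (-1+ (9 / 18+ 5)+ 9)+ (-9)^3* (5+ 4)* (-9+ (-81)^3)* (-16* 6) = -2677896002151 / 8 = -334737000268.88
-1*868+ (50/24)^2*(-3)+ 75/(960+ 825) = -5032151/5712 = -880.98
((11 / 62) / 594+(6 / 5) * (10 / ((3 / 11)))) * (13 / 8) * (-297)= -21065759 / 992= -21235.64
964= 964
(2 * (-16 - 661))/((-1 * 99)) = 1354/99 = 13.68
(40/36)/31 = 10/279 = 0.04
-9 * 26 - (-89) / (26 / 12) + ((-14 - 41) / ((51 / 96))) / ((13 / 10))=-60236 / 221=-272.56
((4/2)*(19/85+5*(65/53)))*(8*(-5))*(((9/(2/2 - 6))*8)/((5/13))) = 19036.31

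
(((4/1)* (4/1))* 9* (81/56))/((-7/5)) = -7290/49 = -148.78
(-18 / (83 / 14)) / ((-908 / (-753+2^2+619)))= -8190 / 18841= -0.43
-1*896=-896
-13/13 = -1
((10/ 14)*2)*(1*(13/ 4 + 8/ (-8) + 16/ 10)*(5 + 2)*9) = 693/ 2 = 346.50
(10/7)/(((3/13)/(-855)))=-37050/7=-5292.86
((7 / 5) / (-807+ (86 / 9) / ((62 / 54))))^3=-29791 / 5531146894125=-0.00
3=3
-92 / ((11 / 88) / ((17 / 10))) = -6256 / 5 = -1251.20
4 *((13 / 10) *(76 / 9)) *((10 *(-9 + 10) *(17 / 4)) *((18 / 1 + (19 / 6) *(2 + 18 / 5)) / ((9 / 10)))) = 18005312 / 243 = 74095.93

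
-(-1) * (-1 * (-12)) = 12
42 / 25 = 1.68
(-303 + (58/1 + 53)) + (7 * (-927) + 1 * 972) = -5709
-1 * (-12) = 12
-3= -3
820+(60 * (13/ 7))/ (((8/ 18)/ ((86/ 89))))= 661790/ 623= 1062.26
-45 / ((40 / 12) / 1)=-27 / 2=-13.50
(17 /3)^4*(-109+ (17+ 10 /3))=-91426.28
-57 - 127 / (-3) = -44 / 3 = -14.67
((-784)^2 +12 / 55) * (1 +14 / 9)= 777540116 / 495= 1570788.11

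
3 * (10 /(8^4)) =0.01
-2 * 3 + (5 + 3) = 2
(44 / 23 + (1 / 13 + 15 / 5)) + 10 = 4482 / 299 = 14.99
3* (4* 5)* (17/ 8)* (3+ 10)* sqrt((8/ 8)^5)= 1657.50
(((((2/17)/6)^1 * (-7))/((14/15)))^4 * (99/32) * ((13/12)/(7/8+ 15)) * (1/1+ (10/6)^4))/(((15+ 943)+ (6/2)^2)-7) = 6309875/7038406877184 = 0.00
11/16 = 0.69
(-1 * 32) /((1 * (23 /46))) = -64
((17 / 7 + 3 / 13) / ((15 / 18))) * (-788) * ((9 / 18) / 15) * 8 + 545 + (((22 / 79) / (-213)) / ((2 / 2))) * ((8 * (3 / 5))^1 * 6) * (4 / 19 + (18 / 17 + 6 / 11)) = -517873656591 / 4121633425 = -125.65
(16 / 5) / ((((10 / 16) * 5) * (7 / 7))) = 128 / 125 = 1.02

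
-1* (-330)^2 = -108900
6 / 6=1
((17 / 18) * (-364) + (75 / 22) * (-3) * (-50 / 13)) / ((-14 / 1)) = 391817 / 18018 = 21.75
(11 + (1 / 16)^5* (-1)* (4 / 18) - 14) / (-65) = 14155777 / 306708480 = 0.05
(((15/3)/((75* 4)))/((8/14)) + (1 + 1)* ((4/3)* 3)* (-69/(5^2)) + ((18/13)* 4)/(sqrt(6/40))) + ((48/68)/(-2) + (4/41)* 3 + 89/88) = -194125937/9200400 + 48* sqrt(15)/13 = -6.80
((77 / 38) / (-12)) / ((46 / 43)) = -3311 / 20976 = -0.16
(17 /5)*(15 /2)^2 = 765 /4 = 191.25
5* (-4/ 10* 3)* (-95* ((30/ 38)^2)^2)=1518750/ 6859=221.42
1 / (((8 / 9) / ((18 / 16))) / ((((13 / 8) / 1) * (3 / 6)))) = 1053 / 1024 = 1.03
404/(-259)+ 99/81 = -787/2331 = -0.34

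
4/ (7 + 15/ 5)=2/ 5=0.40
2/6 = 1/3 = 0.33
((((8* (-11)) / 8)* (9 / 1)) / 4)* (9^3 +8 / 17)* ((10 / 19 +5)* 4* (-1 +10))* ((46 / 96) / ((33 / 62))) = -8355607785 / 2584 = -3233594.34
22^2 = 484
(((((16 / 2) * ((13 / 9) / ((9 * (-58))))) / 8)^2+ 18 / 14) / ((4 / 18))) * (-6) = -198642019 / 5722164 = -34.71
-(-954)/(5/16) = 15264/5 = 3052.80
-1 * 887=-887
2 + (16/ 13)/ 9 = 2.14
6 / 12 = 1 / 2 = 0.50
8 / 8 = 1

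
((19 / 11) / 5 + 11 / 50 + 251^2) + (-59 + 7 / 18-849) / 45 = 1402910603 / 22275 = 62981.40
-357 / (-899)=357 / 899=0.40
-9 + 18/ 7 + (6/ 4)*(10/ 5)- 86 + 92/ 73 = -45054/ 511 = -88.17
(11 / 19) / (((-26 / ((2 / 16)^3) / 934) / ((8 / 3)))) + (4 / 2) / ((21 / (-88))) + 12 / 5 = -6.09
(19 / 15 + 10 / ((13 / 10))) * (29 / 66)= 50663 / 12870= 3.94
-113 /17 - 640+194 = -7695 /17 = -452.65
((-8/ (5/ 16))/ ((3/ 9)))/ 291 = -0.26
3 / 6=1 / 2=0.50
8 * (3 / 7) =24 / 7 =3.43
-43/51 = -0.84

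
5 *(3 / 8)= 15 / 8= 1.88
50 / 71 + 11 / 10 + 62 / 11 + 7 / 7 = 65921 / 7810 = 8.44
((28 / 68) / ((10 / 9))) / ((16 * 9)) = 7 / 2720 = 0.00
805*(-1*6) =-4830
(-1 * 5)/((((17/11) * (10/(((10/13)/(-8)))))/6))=165/884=0.19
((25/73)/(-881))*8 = -200/64313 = -0.00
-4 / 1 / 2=-2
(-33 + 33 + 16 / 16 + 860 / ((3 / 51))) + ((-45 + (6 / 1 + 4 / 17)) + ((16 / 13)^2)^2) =7081328890 / 485537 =14584.53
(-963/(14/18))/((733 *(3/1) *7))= -2889/35917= -0.08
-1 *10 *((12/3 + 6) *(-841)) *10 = 841000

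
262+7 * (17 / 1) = 381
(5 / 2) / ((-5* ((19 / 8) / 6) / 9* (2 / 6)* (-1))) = 648 / 19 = 34.11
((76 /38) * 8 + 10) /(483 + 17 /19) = 247 /4597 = 0.05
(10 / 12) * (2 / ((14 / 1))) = 0.12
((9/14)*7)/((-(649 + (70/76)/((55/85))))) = -1881/271877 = -0.01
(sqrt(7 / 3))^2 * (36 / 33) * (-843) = -23604 / 11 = -2145.82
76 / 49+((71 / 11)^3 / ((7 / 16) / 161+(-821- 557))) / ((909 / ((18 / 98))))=5180815906620 / 3340347806257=1.55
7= 7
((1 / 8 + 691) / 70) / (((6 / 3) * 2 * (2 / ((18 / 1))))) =49761 / 2240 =22.21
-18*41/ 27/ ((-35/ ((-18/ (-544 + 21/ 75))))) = 0.03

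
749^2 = 561001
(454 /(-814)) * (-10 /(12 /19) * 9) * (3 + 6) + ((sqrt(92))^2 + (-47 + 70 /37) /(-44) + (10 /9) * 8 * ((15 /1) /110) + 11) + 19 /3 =122377 /148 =826.87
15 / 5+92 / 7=113 / 7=16.14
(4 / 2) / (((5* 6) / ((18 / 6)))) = 1 / 5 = 0.20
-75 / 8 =-9.38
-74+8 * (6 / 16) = -71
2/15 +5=77/15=5.13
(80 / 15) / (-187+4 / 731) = -11696 / 410079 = -0.03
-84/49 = -12/7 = -1.71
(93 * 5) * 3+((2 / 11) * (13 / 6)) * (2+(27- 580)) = 38872 / 33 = 1177.94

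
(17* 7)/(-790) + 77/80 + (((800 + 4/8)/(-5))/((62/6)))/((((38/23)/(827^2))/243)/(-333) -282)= 7619922286354496359/8790776846990377760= 0.87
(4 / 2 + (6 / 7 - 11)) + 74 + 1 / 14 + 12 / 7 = 947 / 14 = 67.64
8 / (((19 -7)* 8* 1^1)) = 1 / 12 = 0.08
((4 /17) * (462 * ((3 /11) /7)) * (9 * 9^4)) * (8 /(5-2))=11337408 /17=666906.35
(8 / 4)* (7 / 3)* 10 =140 / 3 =46.67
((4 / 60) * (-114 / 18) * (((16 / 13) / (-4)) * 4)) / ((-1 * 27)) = -304 / 15795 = -0.02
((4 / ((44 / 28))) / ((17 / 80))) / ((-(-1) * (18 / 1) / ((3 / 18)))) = 560 / 5049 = 0.11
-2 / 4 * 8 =-4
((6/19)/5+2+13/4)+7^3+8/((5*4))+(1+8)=135931/380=357.71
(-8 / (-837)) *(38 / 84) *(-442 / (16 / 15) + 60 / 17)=-353875 / 199206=-1.78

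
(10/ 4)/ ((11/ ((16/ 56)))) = 0.06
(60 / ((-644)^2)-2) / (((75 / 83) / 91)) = -223733887 / 1110900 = -201.40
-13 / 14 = -0.93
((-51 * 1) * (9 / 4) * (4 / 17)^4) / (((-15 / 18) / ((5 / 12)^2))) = 360 / 4913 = 0.07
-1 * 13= -13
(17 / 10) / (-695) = -17 / 6950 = -0.00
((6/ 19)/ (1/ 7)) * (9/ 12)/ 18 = 7/ 76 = 0.09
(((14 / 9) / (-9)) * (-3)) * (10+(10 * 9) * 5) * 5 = 32200 / 27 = 1192.59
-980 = -980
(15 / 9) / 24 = 5 / 72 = 0.07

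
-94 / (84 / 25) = -1175 / 42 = -27.98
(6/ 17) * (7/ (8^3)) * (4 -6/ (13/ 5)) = 231/ 28288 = 0.01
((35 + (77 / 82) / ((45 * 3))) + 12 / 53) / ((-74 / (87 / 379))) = -599481359 / 5484956220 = -0.11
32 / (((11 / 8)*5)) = 256 / 55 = 4.65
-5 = -5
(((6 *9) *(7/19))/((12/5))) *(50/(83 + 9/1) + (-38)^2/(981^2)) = 844390715/186911892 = 4.52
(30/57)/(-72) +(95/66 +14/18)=16627/7524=2.21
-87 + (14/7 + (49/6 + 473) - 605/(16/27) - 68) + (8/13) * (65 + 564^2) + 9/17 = 2069611711/10608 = 195099.14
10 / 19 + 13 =257 / 19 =13.53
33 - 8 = 25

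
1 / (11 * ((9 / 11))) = 1 / 9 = 0.11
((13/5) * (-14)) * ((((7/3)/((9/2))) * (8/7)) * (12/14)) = -832/45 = -18.49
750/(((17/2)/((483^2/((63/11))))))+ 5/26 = 1588587085/442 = 3594088.43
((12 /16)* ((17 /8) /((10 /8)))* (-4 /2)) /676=-51 /13520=-0.00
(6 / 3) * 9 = 18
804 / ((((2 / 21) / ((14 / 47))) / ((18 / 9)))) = 236376 / 47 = 5029.28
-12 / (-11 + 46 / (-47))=564 / 563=1.00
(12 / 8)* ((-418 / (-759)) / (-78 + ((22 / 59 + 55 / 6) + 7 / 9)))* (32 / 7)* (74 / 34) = -23890752 / 196732823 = -0.12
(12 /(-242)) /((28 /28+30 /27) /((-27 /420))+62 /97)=23571 /15306379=0.00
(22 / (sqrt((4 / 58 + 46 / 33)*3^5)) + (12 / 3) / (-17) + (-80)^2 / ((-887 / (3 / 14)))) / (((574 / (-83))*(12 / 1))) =3901747 / 181762266- 913*sqrt(4466) / 4339440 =0.01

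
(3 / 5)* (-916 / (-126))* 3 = 458 / 35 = 13.09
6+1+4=11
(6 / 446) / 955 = 3 / 212965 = 0.00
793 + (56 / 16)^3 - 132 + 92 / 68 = 95911 / 136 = 705.23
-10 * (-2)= 20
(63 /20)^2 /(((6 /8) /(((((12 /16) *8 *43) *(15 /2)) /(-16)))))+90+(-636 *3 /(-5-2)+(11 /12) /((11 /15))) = -2769047 /2240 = -1236.18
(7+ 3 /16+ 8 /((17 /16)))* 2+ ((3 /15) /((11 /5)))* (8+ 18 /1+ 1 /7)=333119 /10472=31.81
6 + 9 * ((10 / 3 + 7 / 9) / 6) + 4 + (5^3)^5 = 183105468847 / 6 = 30517578141.17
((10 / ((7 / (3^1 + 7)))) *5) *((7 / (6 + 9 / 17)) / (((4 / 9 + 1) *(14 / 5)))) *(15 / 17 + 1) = 120000 / 3367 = 35.64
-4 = -4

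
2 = 2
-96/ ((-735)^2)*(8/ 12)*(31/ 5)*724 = -1436416/ 2701125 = -0.53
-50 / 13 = -3.85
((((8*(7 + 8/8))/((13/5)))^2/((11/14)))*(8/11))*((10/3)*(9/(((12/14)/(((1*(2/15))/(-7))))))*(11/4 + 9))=-269516800/61347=-4393.32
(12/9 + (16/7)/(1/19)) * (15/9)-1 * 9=4133/63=65.60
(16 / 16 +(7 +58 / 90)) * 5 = 43.22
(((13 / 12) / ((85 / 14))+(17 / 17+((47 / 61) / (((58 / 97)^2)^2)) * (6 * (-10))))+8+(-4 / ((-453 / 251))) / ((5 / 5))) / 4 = -2327499158631923 / 26580242387280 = -87.57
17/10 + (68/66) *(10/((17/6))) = 587/110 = 5.34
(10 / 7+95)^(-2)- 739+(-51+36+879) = 56953174 / 455625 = 125.00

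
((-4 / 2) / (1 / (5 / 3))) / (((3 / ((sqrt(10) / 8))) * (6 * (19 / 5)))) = -25 * sqrt(10) / 4104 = -0.02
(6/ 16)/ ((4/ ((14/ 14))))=3/ 32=0.09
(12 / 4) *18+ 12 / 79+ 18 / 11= 48480 / 869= 55.79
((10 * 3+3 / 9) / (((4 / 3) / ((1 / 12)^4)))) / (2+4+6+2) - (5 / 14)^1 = -414629 / 1161216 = -0.36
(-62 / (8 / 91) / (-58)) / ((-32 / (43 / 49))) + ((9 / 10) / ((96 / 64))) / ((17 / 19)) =1489211 / 4417280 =0.34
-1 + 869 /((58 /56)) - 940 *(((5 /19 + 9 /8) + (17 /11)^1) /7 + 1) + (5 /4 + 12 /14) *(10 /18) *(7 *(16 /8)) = -183100924 /381843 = -479.52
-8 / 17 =-0.47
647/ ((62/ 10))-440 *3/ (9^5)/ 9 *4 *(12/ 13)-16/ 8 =2435493961/ 23796747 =102.35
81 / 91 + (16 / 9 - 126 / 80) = 35803 / 32760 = 1.09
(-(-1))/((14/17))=17/14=1.21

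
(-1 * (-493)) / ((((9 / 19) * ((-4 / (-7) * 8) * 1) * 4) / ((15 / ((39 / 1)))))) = 327845 / 14976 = 21.89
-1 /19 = -0.05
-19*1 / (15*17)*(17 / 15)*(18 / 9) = -38 / 225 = -0.17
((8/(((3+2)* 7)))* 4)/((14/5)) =16/49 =0.33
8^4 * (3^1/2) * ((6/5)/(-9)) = -4096/5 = -819.20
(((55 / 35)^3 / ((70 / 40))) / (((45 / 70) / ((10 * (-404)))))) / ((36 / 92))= -989412160 / 27783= -35612.14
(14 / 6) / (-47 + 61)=1 / 6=0.17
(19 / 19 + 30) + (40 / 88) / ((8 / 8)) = 346 / 11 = 31.45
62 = 62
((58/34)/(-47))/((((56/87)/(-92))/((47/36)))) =19343/2856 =6.77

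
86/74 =43/37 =1.16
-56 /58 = -28 /29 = -0.97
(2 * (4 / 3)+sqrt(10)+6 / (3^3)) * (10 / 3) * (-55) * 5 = -2750 * sqrt(10) / 3-71500 / 27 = -5546.90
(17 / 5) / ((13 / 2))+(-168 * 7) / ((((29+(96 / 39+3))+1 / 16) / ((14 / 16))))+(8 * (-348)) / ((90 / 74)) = -3246372386 / 1400295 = -2318.35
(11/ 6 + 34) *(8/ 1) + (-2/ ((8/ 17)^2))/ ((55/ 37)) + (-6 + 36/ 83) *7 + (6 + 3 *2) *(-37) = -88687837/ 438240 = -202.37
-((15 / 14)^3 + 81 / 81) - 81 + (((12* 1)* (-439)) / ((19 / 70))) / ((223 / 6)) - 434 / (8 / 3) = -8931108293 / 11626328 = -768.18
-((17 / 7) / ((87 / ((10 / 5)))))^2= -1156 / 370881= -0.00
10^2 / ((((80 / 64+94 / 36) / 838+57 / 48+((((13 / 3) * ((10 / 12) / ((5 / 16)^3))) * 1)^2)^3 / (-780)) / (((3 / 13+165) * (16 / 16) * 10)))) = -28025582653828125000000000 / 596916854554105751801584370051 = -0.00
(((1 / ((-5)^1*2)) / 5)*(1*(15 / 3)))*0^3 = 0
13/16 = 0.81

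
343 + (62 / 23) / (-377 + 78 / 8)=342.99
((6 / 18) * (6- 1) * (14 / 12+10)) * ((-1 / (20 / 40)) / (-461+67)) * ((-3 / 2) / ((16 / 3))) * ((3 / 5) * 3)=-603 / 12608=-0.05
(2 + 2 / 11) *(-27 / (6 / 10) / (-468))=30 / 143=0.21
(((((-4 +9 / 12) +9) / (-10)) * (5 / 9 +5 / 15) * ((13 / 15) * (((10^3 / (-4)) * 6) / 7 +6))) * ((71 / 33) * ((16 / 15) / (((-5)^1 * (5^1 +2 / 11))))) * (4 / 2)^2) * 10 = -5434624 / 16625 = -326.89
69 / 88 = 0.78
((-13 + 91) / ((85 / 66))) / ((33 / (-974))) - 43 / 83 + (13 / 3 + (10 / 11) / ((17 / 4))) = -415236566 / 232815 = -1783.55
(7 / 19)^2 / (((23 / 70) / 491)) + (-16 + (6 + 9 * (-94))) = -5423238 / 8303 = -653.17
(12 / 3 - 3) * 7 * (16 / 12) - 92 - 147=-689 / 3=-229.67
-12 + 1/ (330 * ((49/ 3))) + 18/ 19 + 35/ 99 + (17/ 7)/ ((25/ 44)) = -29607563/ 4608450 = -6.42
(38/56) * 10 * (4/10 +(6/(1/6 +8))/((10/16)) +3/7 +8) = 46569/686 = 67.88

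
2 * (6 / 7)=12 / 7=1.71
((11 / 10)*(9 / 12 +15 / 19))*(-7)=-9009 / 760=-11.85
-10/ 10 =-1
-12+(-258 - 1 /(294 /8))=-270.03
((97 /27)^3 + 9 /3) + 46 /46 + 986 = 20398843 /19683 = 1036.37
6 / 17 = 0.35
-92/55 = -1.67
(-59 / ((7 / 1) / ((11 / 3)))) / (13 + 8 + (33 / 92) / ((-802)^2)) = -38404424432 / 26096073381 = -1.47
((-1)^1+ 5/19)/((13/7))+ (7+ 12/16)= 7265/988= 7.35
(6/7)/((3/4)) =8/7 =1.14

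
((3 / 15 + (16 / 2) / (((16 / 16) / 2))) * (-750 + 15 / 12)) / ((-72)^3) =599 / 18432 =0.03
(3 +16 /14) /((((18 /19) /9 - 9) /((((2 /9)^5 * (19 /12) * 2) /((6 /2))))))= -167504 /628694703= -0.00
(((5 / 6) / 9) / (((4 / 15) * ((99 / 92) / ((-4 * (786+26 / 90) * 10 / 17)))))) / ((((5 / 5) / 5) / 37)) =-15055466500 / 136323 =-110439.67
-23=-23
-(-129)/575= 129/575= 0.22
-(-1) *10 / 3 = 10 / 3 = 3.33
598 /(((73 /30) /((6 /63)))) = 23.41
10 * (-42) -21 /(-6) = -833 /2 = -416.50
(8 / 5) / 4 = 2 / 5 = 0.40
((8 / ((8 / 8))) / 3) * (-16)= -128 / 3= -42.67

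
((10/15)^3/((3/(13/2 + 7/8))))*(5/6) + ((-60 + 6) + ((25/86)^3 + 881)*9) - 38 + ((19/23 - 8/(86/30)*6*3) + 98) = 28035574137617/3554916984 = 7886.42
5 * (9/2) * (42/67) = 945/67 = 14.10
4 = 4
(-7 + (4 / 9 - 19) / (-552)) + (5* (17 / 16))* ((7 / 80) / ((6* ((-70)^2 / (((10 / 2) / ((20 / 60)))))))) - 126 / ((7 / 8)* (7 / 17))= -15877016003 / 44513280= -356.68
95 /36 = 2.64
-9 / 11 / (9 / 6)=-6 / 11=-0.55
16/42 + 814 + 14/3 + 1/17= 292421/357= 819.11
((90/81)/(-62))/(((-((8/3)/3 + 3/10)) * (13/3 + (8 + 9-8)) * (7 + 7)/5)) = 75/185752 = 0.00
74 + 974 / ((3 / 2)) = 2170 / 3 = 723.33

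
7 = 7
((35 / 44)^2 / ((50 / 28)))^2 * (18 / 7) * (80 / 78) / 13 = 252105 / 9897316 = 0.03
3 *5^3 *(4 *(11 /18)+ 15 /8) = 38875 /24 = 1619.79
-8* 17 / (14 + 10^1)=-17 / 3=-5.67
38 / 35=1.09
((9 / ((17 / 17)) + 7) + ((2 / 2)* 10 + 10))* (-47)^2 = 79524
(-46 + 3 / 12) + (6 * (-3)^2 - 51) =-171 / 4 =-42.75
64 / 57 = 1.12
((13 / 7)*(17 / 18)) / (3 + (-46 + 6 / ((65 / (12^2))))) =-14365 / 243306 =-0.06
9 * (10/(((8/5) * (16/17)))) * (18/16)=34425/512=67.24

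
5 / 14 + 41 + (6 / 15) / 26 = 37649 / 910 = 41.37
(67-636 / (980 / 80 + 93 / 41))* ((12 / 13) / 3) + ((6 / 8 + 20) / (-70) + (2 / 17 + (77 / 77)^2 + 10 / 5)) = 1467113757 / 147336280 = 9.96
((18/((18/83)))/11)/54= 83/594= 0.14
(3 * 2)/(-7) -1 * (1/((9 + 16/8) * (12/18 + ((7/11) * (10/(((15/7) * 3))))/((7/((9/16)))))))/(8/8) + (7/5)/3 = -10597/20685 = -0.51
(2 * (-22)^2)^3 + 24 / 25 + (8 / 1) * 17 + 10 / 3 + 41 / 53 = 3605481507941 / 3975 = 907039373.07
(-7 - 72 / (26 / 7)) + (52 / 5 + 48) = 2081 / 65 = 32.02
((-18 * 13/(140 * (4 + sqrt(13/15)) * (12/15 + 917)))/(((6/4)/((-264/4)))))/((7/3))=35640/3926419 - 594 * sqrt(195)/3926419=0.01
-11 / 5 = -2.20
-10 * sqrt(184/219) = -20 * sqrt(10074)/219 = -9.17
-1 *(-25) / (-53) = -25 / 53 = -0.47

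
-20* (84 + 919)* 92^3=-15620481280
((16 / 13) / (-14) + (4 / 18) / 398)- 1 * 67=-10933964 / 162981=-67.09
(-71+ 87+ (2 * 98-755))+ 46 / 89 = -48281 / 89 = -542.48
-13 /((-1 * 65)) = 1 /5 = 0.20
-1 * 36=-36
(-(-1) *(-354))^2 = 125316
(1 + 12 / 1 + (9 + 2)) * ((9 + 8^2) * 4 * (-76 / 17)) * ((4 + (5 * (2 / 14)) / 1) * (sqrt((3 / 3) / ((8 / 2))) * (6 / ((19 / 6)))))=-16651008 / 119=-139924.44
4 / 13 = 0.31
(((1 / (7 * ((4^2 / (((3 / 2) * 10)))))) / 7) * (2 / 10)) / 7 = 3 / 5488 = 0.00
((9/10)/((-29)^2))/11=9/92510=0.00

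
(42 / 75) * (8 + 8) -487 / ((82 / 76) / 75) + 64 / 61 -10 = -2116623176 / 62525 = -33852.43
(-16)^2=256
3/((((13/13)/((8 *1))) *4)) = 6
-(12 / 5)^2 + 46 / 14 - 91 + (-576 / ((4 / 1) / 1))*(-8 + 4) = 84442 / 175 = 482.53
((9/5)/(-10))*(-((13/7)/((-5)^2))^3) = 19773/267968750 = 0.00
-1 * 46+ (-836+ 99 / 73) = -64287 / 73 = -880.64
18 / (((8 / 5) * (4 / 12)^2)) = 405 / 4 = 101.25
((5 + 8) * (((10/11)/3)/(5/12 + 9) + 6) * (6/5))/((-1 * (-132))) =48737/68365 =0.71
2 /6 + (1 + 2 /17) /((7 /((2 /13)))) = 1661 /4641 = 0.36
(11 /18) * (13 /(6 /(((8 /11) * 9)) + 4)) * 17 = 4862 /177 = 27.47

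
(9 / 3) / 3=1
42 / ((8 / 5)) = 105 / 4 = 26.25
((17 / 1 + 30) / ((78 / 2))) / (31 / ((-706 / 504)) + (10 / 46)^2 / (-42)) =-0.05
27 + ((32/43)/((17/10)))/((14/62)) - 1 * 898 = -4446987/5117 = -869.06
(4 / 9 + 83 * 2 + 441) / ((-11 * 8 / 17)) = -8449 / 72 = -117.35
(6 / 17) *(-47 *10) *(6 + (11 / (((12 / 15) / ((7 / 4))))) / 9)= -293515 / 204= -1438.80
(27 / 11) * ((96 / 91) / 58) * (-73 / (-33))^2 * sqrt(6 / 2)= 767376 * sqrt(3) / 3512509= 0.38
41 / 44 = 0.93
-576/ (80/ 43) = -1548/ 5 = -309.60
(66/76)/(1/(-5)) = -165/38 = -4.34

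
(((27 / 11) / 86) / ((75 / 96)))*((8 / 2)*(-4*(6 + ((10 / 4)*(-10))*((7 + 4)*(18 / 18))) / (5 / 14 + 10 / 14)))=8676864 / 59125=146.75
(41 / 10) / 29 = 41 / 290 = 0.14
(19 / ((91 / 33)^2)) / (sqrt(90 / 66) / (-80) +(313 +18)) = 331056 * sqrt(165) / 12774426920437 +96429991680 / 12774426920437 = 0.01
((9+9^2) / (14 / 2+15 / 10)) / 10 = 18 / 17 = 1.06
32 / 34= 16 / 17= 0.94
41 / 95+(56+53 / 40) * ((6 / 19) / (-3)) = -2129 / 380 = -5.60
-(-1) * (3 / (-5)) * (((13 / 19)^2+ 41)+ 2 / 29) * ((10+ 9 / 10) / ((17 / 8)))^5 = -88496.35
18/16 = 9/8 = 1.12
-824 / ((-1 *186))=412 / 93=4.43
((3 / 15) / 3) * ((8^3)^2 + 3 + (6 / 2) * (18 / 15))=1310753 / 75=17476.71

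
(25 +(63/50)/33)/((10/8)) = 27542/1375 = 20.03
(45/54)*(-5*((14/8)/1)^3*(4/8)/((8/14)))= -60025/3072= -19.54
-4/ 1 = -4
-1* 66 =-66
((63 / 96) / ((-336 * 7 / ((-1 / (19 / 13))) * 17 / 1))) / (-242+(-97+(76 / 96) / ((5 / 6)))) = -65 / 1956687488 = -0.00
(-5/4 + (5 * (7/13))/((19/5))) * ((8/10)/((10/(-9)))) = 963/2470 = 0.39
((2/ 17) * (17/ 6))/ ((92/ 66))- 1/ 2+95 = 2179/ 23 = 94.74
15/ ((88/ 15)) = 225/ 88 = 2.56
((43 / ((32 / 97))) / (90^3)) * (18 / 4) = 4171 / 5184000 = 0.00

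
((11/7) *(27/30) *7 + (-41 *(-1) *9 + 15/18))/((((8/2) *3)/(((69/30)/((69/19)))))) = 13528/675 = 20.04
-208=-208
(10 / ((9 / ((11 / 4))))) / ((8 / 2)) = 55 / 72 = 0.76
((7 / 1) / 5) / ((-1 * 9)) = -7 / 45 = -0.16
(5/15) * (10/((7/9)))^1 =30/7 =4.29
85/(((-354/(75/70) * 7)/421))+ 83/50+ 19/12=-2651608/216825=-12.23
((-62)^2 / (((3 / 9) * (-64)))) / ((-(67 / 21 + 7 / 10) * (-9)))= -33635 / 6536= -5.15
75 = 75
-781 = -781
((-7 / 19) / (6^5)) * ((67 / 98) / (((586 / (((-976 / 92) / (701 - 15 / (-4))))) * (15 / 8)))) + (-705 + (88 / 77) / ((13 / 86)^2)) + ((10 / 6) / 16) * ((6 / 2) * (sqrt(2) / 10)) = -145632928168048526 / 222345513401895 + sqrt(2) / 32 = -654.94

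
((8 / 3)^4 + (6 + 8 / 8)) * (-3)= -4663 / 27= -172.70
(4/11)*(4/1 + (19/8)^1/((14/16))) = 188/77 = 2.44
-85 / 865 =-17 / 173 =-0.10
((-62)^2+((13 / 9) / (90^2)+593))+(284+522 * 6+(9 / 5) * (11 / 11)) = 572614933 / 72900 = 7854.80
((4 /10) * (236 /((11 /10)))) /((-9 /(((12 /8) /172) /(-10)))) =59 /7095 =0.01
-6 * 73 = -438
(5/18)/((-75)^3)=-1/1518750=-0.00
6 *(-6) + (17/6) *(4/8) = -415/12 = -34.58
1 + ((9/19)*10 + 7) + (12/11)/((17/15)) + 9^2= 336467/3553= 94.70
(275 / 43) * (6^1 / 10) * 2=330 / 43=7.67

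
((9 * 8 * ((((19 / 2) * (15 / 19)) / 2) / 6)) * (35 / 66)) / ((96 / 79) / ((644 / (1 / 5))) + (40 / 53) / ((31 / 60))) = 18285152375 / 1119561168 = 16.33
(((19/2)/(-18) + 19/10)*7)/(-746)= -1729/134280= -0.01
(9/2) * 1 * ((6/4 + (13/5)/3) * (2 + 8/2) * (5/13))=24.58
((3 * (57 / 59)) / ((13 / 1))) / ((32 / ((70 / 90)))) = 133 / 24544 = 0.01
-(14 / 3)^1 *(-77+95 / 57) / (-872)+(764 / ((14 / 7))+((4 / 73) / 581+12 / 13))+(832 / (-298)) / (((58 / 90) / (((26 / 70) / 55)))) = 98335254227225627 / 257091846601590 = 382.49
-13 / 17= -0.76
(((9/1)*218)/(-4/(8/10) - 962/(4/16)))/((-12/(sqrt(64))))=1308/3853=0.34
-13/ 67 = -0.19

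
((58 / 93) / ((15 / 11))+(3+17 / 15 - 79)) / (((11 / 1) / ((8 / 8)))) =-103801 / 15345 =-6.76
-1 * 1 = -1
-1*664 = -664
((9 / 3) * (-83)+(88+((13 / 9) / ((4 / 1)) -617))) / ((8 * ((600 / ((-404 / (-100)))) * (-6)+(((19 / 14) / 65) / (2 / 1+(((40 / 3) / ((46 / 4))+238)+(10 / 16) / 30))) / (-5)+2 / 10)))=155704578199625 / 1427042989783584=0.11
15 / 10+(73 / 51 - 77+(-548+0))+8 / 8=-63349 / 102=-621.07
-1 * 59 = -59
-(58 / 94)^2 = -841 / 2209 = -0.38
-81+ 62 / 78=-3128 / 39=-80.21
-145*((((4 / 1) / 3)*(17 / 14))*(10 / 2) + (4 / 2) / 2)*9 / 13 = -83085 / 91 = -913.02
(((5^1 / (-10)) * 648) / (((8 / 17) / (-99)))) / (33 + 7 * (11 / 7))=1549.12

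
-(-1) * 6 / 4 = 3 / 2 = 1.50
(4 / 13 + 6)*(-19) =-1558 / 13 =-119.85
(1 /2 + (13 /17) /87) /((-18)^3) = -1505 /17251056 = -0.00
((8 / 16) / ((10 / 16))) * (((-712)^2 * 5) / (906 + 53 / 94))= 190610944 / 85217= 2236.77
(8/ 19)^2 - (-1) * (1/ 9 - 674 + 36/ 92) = -673.32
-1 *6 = -6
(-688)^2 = 473344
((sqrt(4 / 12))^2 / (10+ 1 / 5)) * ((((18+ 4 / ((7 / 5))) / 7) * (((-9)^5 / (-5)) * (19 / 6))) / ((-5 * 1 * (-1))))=3033369 / 4165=728.30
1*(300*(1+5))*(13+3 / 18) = 23700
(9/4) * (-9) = -20.25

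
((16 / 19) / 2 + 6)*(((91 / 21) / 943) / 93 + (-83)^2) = 44234.63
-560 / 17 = -32.94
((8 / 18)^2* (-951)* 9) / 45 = -5072 / 135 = -37.57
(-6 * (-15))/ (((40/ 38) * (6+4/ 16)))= 342/ 25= 13.68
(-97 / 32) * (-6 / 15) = 97 / 80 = 1.21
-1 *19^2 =-361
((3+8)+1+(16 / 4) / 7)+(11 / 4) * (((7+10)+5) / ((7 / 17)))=319 / 2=159.50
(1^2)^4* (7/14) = 1/2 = 0.50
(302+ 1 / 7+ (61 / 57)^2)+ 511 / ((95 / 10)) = 8121016 / 22743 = 357.08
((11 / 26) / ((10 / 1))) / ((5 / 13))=11 / 100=0.11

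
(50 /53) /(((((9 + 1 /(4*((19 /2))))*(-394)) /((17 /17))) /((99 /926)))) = -0.00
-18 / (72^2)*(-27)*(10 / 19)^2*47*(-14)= -24675 / 1444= -17.09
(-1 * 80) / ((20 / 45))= -180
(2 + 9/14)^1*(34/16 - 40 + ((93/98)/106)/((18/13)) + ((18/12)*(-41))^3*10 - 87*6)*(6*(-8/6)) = 2682778303936/54537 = 49191893.65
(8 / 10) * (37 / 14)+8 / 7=114 / 35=3.26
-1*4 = -4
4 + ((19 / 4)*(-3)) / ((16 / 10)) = -157 / 32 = -4.91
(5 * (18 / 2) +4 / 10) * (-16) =-726.40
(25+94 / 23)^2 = 447561 / 529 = 846.05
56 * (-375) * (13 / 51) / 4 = -1338.24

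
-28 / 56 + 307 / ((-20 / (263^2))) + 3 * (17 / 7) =-148643231 / 140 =-1061737.36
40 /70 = 4 /7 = 0.57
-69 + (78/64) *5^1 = -2013/32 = -62.91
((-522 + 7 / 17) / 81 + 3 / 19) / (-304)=82171 / 3976776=0.02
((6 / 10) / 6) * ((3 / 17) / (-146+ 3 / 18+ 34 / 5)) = -9 / 70907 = -0.00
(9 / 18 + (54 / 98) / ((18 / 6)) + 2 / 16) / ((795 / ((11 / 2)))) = 3487 / 623280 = 0.01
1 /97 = 0.01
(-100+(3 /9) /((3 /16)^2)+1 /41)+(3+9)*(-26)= -445561 /1107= -402.49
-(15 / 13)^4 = -50625 / 28561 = -1.77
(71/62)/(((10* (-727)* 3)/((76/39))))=-1349/13184145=-0.00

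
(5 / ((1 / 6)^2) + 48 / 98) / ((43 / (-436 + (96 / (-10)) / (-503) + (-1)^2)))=-9675132588 / 5299105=-1825.81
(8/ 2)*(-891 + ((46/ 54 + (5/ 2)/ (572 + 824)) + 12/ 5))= -334609357/ 94230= -3550.99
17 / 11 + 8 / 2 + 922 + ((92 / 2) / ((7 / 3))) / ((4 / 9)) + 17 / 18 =674183 / 693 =972.85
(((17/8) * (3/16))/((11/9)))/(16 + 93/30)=2295/134464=0.02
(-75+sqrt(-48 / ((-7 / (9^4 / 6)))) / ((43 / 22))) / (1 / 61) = -4575+217404* sqrt(14) / 301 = -1872.50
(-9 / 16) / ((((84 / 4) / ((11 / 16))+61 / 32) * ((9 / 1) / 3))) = -66 / 11423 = -0.01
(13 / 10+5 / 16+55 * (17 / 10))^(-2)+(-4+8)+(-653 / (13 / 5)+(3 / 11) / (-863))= -1765914756613688 / 7144996187329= -247.15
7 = 7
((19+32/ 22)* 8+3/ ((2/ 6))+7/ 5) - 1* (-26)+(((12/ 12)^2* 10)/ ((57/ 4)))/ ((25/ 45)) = 210358/ 1045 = 201.30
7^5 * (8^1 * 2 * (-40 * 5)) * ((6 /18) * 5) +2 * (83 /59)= -15865807502 /177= -89637330.52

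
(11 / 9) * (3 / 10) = 0.37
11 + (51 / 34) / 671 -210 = -267055 / 1342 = -199.00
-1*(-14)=14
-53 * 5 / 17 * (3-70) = 17755 / 17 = 1044.41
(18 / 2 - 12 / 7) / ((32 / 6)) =153 / 112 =1.37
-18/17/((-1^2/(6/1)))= 108/17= 6.35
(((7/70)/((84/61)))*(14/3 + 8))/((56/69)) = 26657/23520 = 1.13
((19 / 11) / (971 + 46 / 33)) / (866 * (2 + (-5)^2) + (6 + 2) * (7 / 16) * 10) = 57 / 751428113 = 0.00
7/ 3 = 2.33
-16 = -16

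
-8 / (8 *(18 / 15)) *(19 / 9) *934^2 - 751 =-1535451.37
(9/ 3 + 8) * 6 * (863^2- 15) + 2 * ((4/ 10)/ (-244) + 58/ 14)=104943303823/ 2135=49153772.28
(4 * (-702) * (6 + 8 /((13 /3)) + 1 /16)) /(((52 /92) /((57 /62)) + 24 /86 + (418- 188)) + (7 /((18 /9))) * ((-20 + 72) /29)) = -72610397055 /775458212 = -93.64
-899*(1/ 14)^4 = -899/ 38416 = -0.02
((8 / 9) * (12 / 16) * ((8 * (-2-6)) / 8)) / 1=-5.33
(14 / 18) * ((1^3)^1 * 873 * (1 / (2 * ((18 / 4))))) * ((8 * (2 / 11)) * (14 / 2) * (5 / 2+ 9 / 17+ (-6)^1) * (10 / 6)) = -19202120 / 5049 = -3803.15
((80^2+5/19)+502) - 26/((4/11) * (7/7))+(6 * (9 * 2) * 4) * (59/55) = 15244839/2090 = 7294.18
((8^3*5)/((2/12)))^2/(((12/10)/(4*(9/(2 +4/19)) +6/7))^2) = 2359296000000/49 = 48148897959.18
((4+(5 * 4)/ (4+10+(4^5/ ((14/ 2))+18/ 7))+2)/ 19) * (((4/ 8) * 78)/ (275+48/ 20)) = 22685/ 500707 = 0.05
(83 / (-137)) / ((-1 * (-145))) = -83 / 19865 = -0.00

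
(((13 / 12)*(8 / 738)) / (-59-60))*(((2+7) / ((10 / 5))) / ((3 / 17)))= -13 / 5166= -0.00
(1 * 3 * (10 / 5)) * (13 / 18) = 13 / 3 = 4.33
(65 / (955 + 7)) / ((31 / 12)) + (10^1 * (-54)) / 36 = -17175 / 1147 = -14.97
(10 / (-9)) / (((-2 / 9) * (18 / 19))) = 95 / 18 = 5.28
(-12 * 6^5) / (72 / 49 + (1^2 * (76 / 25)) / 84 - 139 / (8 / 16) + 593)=-171460800 / 581579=-294.82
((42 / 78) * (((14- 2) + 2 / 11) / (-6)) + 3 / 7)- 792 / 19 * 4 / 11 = -902788 / 57057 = -15.82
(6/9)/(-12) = -1/18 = -0.06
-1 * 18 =-18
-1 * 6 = -6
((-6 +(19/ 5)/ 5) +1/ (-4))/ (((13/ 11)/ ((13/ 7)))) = -6039/ 700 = -8.63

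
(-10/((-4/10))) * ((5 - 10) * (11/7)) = -1375/7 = -196.43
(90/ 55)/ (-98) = -9/ 539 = -0.02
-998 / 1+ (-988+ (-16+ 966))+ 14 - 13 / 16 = -1022.81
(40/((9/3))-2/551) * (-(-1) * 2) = 44068/1653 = 26.66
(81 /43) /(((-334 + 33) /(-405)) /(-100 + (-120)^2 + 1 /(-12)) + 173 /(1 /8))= 1876435065 /1378647009652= 0.00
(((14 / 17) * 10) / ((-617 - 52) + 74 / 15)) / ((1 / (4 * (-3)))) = 3600 / 24191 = 0.15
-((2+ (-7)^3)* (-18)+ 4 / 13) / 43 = -79798 / 559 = -142.75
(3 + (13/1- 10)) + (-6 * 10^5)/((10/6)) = -359994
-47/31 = -1.52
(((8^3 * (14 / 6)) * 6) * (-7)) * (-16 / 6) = 401408 / 3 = 133802.67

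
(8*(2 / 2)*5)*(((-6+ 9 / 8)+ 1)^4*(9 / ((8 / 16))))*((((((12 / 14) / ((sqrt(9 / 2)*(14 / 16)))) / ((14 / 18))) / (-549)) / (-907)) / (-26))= -41558445*sqrt(2) / 7894498976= -0.01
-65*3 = -195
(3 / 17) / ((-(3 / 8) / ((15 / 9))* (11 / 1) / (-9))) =120 / 187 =0.64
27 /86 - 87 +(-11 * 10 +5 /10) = -8436 /43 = -196.19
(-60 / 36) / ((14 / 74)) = -185 / 21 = -8.81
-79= -79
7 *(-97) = -679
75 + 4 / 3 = 229 / 3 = 76.33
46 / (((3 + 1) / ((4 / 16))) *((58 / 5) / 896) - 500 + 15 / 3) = -6440 / 69271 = -0.09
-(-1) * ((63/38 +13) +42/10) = 3583/190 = 18.86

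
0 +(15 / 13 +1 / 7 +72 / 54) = 718 / 273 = 2.63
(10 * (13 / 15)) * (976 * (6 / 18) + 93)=32630 / 9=3625.56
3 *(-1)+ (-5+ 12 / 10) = -34 / 5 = -6.80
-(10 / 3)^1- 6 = -28 / 3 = -9.33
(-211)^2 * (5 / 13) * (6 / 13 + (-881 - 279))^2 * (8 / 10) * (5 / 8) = 25290763542490 / 2197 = 11511499109.01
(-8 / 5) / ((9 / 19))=-152 / 45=-3.38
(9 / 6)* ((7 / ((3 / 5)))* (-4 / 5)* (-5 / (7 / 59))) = 590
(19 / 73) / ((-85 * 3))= -19 / 18615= -0.00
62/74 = 31/37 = 0.84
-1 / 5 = -0.20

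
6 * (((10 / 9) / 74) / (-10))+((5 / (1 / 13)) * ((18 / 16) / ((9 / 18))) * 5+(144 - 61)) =361523 / 444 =814.24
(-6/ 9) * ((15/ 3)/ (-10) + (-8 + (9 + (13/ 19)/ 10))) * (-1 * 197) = 7092/ 95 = 74.65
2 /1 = 2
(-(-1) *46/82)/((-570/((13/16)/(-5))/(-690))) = -0.11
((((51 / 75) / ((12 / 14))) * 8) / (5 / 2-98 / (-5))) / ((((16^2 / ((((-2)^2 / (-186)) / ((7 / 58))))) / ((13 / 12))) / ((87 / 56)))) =-841 / 2499840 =-0.00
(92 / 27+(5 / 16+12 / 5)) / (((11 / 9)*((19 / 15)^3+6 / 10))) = 2974275 / 1563584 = 1.90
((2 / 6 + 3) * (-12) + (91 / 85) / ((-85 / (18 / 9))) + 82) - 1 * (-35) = 556143 / 7225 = 76.97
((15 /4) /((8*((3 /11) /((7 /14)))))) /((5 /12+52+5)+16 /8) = 165 /11408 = 0.01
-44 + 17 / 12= -511 / 12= -42.58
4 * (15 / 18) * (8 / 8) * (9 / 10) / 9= 1 / 3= 0.33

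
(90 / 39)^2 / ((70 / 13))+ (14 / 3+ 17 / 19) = 33977 / 5187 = 6.55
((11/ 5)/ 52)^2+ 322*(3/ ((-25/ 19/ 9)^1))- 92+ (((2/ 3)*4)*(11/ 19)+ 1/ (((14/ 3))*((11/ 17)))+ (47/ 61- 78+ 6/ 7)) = -122597939726767/ 18098480400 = -6773.94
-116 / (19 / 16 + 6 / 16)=-1856 / 25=-74.24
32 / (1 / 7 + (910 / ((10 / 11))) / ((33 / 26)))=672 / 16565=0.04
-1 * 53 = -53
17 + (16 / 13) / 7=1563 / 91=17.18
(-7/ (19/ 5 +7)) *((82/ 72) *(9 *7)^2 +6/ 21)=-632875/ 216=-2929.98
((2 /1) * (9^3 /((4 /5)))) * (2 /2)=3645 /2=1822.50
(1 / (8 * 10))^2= 1 / 6400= 0.00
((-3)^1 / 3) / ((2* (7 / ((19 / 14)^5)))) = -2476099 / 7529536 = -0.33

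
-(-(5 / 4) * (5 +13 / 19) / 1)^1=135 / 19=7.11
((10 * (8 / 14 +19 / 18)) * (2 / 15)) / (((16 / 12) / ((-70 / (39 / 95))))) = -97375 / 351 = -277.42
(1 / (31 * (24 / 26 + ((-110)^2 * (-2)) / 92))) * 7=-0.00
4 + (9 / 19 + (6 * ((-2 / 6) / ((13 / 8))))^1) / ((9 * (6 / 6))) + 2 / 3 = 10187 / 2223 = 4.58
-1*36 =-36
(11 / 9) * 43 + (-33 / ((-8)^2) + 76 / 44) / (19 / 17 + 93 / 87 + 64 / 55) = 2768892829 / 52324992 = 52.92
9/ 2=4.50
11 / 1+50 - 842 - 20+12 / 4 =-798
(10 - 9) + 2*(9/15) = 11/5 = 2.20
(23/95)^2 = 529/9025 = 0.06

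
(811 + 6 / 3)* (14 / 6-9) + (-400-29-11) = -5860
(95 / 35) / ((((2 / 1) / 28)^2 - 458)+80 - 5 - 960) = -532 / 263227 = -0.00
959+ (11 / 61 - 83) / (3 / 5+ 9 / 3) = 171287 / 183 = 935.99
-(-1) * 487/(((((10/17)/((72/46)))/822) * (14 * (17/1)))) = 3602826/805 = 4475.56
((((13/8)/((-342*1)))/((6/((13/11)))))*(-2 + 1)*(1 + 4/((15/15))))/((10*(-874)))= -169/315646848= -0.00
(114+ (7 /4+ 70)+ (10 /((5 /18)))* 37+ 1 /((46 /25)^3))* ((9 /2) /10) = 1329726051 /1946720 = 683.06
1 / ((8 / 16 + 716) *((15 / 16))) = 32 / 21495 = 0.00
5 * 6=30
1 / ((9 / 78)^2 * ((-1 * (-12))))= 169 / 27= 6.26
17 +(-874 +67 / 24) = -854.21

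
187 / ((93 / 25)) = 4675 / 93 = 50.27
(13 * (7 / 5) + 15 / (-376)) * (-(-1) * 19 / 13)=648679 / 24440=26.54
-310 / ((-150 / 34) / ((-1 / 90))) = -527 / 675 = -0.78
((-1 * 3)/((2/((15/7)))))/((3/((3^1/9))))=-5/14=-0.36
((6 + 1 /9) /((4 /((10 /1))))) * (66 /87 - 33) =-257125 /522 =-492.58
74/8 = 37/4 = 9.25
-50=-50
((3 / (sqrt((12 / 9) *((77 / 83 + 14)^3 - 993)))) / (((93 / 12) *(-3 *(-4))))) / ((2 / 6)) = 0.00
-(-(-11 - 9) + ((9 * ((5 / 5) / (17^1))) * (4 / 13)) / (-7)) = -30904 / 1547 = -19.98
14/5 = 2.80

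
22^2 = 484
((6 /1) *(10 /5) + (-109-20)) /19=-117 /19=-6.16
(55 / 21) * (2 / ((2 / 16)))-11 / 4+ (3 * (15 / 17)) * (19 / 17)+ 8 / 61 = 62557009 / 1480836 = 42.24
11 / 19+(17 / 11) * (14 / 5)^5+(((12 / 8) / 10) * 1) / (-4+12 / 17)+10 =40453680173 / 146300000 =276.51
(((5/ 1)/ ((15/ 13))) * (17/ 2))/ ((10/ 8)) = 442/ 15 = 29.47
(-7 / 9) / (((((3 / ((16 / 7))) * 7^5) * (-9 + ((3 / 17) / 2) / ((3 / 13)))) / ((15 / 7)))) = 0.00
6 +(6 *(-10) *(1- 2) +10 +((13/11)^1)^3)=103353/1331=77.65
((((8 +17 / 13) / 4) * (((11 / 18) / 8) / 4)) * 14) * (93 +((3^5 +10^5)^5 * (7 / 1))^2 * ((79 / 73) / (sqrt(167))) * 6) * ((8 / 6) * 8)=16739514890214512031685810000000000000000000000000000.00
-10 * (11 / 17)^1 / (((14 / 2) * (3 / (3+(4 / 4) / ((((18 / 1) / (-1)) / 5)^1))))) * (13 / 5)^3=-169169 / 11475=-14.74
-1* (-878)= 878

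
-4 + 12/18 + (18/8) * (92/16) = 461/48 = 9.60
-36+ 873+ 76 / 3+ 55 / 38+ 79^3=56304917 / 114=493902.78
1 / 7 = 0.14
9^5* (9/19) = 531441/19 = 27970.58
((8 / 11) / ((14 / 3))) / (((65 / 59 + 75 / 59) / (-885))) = -31329 / 539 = -58.12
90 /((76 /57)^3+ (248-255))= -19.44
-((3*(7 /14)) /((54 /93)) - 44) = 497 /12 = 41.42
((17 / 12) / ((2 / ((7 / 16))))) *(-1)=-119 / 384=-0.31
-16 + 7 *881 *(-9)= -55519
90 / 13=6.92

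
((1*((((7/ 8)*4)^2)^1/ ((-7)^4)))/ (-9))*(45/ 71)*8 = -10/ 3479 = -0.00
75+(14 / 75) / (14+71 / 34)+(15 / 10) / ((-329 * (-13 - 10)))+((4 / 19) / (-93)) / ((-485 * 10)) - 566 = -17416480664530207 / 35472299972550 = -490.99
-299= -299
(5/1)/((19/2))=10/19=0.53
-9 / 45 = -1 / 5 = -0.20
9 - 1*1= 8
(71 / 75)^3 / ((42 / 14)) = 357911 / 1265625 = 0.28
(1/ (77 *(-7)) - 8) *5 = -21565/ 539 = -40.01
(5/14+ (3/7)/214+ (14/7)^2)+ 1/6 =20339/4494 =4.53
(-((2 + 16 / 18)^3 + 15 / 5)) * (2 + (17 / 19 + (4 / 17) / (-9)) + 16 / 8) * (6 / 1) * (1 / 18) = -44.00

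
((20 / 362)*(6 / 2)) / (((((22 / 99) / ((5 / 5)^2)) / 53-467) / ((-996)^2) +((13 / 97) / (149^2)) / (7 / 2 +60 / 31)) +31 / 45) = 51511297214820607200 / 213950255695121865787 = 0.24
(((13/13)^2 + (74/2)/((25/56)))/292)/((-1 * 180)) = -233/146000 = -0.00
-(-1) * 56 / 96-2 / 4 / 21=47 / 84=0.56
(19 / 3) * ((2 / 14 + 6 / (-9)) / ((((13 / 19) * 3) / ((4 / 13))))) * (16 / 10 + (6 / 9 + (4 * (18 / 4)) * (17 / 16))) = -10193557 / 958230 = -10.64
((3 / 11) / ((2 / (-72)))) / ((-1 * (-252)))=-3 / 77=-0.04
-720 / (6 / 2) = -240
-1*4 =-4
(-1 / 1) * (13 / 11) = -13 / 11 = -1.18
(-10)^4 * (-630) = -6300000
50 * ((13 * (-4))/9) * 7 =-18200/9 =-2022.22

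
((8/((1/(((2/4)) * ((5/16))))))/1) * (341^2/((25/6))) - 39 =348453/10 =34845.30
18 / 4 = 9 / 2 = 4.50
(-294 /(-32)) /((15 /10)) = 49 /8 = 6.12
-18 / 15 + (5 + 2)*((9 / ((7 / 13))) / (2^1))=573 / 10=57.30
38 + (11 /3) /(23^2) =60317 /1587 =38.01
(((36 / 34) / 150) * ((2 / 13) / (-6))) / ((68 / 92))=-23 / 93925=-0.00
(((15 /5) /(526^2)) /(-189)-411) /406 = -7163971669 /7076818728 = -1.01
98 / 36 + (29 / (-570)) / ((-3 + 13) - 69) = 137366 / 50445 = 2.72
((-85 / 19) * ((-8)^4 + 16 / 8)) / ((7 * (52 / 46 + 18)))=-801159 / 5852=-136.90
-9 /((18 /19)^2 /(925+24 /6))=-335369 /36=-9315.81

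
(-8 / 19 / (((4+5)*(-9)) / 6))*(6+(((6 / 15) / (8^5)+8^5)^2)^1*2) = 7205759429294161921 / 107583897600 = 66978047.74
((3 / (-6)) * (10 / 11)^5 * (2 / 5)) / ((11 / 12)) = -240000 / 1771561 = -0.14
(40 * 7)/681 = 280/681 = 0.41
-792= -792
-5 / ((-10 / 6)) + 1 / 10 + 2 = 51 / 10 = 5.10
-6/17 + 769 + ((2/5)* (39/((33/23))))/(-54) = 19399412/25245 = 768.45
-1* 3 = -3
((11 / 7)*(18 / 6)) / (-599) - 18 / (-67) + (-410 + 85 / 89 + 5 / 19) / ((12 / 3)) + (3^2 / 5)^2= -98.69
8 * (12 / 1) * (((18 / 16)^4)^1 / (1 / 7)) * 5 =688905 / 128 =5382.07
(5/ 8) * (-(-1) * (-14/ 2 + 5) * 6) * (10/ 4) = -75/ 4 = -18.75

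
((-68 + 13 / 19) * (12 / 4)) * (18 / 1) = -69066 / 19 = -3635.05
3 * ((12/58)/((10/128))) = 1152/145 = 7.94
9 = 9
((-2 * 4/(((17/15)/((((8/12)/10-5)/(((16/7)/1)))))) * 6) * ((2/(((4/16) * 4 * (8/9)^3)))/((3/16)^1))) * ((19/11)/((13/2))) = 3587409/9724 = 368.92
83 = 83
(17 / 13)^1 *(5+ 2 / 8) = 357 / 52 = 6.87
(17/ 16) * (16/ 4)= 17/ 4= 4.25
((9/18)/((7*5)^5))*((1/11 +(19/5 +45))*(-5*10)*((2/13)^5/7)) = -86048/300315469829375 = -0.00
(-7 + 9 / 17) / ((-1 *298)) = 55 / 2533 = 0.02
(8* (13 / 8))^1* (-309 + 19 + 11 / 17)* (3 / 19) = -191841 / 323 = -593.93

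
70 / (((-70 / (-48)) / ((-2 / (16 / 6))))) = -36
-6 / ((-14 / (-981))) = -2943 / 7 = -420.43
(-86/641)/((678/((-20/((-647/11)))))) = -9460/140592453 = -0.00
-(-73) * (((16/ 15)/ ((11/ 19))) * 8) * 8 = 1420288/ 165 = 8607.81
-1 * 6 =-6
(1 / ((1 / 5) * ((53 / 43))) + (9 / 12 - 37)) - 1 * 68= -21241 / 212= -100.19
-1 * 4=-4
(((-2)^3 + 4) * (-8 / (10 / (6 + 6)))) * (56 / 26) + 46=8366 / 65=128.71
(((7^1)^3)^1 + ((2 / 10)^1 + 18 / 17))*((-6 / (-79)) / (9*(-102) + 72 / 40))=-0.03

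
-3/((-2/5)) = 15/2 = 7.50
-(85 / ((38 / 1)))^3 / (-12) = 614125 / 658464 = 0.93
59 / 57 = 1.04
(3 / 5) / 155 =3 / 775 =0.00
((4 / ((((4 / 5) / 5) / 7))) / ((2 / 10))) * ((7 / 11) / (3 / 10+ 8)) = 61250 / 913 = 67.09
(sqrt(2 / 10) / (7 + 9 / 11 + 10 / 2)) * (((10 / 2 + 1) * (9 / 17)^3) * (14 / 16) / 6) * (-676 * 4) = -6324318 * sqrt(5) / 1154555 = -12.25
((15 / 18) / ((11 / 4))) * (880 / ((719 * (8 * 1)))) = 100 / 2157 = 0.05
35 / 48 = 0.73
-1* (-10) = 10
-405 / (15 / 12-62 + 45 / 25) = 900 / 131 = 6.87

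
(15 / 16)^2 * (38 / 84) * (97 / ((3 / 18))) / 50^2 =16587 / 179200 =0.09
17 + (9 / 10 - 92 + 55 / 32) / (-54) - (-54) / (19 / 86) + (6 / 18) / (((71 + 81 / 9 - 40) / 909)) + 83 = 6450599 / 18240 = 353.65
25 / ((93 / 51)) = 425 / 31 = 13.71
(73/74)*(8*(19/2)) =2774/37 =74.97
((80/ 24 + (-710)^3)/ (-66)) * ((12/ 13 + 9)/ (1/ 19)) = 39874538765/ 39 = 1022424070.90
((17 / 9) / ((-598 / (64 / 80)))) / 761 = -0.00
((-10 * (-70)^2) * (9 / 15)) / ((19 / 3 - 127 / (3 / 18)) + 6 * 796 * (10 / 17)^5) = 17890198200 / 255145117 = 70.12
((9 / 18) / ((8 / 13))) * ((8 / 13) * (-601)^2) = 361201 / 2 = 180600.50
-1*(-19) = 19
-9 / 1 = -9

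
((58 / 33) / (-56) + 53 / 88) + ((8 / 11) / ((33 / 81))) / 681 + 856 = 3952620767 / 4614456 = 856.57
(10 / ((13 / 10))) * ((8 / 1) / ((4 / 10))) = 2000 / 13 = 153.85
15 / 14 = 1.07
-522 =-522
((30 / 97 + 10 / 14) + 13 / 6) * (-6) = -12997 / 679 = -19.14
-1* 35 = -35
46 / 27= 1.70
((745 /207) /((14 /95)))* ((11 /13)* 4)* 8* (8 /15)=19930240 /56511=352.68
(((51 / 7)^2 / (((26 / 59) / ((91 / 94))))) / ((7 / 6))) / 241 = 460377 / 1110046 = 0.41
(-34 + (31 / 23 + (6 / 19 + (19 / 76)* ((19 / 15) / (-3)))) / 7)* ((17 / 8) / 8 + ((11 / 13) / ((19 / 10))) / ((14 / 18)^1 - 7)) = -399366084379 / 60929406720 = -6.55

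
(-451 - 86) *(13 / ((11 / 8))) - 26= -56134 / 11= -5103.09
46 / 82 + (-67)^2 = 184072 / 41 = 4489.56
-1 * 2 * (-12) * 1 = 24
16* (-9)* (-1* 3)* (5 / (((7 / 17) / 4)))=146880 / 7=20982.86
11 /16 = 0.69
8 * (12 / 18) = 16 / 3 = 5.33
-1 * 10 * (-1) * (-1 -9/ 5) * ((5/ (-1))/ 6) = 70/ 3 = 23.33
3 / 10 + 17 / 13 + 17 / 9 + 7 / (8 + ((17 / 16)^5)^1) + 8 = 28104300031 / 2295180810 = 12.24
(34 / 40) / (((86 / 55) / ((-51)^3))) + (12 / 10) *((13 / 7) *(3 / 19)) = -16495734609 / 228760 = -72109.35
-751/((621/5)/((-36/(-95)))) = -3004/1311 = -2.29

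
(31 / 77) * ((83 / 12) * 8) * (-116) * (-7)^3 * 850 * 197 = 4897889726800 / 33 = 148420900812.12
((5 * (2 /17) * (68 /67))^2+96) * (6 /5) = 2595264 /22445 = 115.63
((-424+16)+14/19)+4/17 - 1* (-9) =-398.03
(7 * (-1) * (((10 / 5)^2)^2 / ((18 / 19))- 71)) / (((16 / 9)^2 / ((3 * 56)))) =20134.41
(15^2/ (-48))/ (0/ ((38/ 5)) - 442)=75/ 7072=0.01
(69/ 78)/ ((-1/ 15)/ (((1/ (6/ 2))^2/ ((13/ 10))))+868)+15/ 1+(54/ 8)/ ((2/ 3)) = 113306893/ 4509544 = 25.13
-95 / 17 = -5.59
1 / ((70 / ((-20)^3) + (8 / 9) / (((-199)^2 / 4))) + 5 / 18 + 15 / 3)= 95042400 / 500789579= 0.19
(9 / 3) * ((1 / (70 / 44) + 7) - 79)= -7494 / 35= -214.11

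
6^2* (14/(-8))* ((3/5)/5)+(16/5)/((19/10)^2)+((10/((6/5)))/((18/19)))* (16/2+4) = 8031689/81225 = 98.88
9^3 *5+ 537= 4182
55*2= 110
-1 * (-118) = 118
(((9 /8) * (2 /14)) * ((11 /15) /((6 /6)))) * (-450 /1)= -1485 /28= -53.04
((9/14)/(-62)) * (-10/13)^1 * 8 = 180/2821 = 0.06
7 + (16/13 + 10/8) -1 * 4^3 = -2835/52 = -54.52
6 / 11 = 0.55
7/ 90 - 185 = -16643/ 90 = -184.92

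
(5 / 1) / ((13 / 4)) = 20 / 13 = 1.54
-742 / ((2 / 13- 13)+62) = -9646 / 639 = -15.10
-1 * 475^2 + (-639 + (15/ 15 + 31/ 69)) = -15612116/ 69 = -226262.55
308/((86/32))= 4928/43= 114.60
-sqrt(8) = -2 * sqrt(2) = -2.83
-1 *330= -330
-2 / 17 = -0.12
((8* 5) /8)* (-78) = -390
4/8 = 1/2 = 0.50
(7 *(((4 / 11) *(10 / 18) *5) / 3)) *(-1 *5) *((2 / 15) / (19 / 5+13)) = -250 / 2673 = -0.09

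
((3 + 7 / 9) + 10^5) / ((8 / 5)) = 62502.36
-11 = -11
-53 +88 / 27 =-1343 / 27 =-49.74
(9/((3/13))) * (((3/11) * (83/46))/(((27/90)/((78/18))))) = 70135/253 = 277.21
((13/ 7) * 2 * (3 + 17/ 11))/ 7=1300/ 539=2.41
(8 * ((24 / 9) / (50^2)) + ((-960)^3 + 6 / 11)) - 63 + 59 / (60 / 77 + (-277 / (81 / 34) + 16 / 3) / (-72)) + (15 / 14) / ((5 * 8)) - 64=-1064627289409626648373 / 1203327510000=-884736100.99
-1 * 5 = -5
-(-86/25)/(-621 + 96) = -86/13125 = -0.01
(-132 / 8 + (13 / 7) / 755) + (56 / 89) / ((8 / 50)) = -11820231 / 940730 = -12.56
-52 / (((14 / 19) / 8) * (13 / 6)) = -260.57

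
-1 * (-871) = 871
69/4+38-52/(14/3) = 1235/28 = 44.11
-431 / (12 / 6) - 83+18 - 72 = -705 / 2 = -352.50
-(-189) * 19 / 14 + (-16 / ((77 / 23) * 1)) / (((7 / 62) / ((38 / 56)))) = 1718797 / 7546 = 227.78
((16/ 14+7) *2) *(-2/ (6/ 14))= -76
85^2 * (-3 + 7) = 28900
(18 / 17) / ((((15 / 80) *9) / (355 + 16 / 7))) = 80032 / 357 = 224.18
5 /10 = 1 /2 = 0.50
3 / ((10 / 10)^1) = 3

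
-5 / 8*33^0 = -5 / 8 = -0.62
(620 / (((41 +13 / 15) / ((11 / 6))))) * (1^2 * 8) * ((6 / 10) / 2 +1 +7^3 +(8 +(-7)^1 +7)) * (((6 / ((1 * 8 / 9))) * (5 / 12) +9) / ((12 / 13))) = 4919499585 / 5024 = 979199.76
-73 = -73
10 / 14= 5 / 7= 0.71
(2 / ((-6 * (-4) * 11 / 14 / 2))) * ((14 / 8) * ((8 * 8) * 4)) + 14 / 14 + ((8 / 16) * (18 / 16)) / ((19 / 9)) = 96.30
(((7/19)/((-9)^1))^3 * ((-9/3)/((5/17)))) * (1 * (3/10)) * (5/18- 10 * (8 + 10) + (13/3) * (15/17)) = -738479/20000844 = -0.04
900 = 900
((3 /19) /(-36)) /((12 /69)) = -23 /912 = -0.03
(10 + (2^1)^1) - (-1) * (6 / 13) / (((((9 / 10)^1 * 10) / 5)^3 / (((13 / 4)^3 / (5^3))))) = 93481 / 7776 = 12.02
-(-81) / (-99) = -9 / 11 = -0.82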